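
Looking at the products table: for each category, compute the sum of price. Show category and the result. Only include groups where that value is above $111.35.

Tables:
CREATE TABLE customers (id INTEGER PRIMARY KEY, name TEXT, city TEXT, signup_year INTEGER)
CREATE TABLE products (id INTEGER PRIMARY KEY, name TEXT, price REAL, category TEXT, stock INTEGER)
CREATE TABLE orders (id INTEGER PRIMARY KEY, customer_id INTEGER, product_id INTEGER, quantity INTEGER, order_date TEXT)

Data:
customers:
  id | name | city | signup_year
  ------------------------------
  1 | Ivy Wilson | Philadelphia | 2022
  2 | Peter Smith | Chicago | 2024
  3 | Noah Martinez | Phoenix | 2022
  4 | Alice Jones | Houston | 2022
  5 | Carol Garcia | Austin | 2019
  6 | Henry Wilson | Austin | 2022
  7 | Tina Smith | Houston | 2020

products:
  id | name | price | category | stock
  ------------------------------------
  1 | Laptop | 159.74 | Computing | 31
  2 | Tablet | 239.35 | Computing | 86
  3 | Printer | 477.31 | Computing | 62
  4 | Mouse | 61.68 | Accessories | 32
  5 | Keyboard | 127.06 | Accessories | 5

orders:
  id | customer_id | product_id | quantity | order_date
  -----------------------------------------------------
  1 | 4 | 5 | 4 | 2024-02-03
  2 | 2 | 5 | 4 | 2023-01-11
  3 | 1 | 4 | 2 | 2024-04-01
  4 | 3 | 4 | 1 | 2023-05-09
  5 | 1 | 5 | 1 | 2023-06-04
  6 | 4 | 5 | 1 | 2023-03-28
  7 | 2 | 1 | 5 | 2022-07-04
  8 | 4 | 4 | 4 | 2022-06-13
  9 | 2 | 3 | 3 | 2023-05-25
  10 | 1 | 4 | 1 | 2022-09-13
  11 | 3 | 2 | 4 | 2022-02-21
SELECT category, SUM(price) AS sum_price FROM products GROUP BY category HAVING SUM(price) > 111.35

Execution result:
category | sum_price
Accessories | 188.74
Computing | 876.40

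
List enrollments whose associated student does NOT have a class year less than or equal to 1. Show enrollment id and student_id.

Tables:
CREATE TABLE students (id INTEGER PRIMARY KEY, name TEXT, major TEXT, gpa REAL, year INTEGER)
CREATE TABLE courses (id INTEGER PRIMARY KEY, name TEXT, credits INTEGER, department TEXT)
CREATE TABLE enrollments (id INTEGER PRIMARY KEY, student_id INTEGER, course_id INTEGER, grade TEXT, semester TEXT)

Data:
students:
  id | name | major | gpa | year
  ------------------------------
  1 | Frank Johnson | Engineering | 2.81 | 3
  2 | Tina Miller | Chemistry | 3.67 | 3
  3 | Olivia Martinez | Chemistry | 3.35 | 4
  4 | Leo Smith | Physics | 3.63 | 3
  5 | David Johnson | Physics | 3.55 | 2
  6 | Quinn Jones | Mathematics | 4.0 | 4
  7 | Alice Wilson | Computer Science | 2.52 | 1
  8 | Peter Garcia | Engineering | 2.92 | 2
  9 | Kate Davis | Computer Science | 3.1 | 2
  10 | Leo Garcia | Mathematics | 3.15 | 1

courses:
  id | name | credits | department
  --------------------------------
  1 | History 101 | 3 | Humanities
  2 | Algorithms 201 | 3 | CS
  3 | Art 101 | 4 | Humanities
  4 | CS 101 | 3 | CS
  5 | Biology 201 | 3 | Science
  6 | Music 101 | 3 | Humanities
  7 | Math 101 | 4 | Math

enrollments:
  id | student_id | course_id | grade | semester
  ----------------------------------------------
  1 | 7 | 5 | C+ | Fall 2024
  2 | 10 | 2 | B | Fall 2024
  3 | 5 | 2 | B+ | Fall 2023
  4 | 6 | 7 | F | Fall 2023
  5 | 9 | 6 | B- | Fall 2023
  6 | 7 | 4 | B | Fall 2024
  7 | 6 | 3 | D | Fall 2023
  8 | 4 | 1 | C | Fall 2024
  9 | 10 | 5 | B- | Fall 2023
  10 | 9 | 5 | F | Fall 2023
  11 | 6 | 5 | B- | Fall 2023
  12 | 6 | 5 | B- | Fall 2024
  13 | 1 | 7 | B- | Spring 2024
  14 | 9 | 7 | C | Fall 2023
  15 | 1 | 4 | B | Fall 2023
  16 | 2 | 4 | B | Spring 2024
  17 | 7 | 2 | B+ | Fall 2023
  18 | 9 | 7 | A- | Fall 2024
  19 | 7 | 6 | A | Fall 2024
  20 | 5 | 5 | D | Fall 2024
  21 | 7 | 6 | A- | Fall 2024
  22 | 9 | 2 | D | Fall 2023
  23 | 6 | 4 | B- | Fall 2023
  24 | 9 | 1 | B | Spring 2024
SELECT id, student_id FROM enrollments WHERE student_id NOT IN (SELECT id FROM students WHERE year <= 1)

Execution result:
id | student_id
3 | 5
4 | 6
5 | 9
7 | 6
8 | 4
10 | 9
11 | 6
12 | 6
13 | 1
14 | 9
15 | 1
16 | 2
18 | 9
20 | 5
22 | 9
23 | 6
24 | 9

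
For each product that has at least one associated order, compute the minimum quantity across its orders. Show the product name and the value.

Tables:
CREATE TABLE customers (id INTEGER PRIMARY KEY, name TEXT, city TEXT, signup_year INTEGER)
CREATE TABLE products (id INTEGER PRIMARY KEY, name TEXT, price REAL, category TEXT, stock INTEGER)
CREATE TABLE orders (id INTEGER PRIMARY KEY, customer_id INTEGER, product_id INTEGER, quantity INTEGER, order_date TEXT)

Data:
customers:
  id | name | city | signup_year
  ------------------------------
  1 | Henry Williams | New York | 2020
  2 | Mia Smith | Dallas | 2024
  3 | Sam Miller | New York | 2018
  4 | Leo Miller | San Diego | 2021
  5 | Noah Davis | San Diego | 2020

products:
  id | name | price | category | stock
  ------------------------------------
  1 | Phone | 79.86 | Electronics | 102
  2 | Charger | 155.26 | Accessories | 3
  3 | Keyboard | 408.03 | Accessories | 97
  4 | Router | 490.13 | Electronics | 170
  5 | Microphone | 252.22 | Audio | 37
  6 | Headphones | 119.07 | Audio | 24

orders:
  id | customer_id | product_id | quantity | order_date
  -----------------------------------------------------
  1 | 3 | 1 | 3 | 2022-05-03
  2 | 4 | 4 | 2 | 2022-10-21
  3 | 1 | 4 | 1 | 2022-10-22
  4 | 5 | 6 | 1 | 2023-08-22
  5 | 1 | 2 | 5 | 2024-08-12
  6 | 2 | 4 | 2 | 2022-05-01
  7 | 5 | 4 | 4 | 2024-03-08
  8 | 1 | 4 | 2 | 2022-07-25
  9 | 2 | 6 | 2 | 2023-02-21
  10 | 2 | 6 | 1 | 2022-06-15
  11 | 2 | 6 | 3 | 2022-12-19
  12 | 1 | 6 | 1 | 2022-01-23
SELECT p.name, MIN(c.quantity) AS min_quantity FROM orders c JOIN products p ON c.product_id = p.id GROUP BY p.id, p.name

Execution result:
name | min_quantity
Phone | 3
Charger | 5
Router | 1
Headphones | 1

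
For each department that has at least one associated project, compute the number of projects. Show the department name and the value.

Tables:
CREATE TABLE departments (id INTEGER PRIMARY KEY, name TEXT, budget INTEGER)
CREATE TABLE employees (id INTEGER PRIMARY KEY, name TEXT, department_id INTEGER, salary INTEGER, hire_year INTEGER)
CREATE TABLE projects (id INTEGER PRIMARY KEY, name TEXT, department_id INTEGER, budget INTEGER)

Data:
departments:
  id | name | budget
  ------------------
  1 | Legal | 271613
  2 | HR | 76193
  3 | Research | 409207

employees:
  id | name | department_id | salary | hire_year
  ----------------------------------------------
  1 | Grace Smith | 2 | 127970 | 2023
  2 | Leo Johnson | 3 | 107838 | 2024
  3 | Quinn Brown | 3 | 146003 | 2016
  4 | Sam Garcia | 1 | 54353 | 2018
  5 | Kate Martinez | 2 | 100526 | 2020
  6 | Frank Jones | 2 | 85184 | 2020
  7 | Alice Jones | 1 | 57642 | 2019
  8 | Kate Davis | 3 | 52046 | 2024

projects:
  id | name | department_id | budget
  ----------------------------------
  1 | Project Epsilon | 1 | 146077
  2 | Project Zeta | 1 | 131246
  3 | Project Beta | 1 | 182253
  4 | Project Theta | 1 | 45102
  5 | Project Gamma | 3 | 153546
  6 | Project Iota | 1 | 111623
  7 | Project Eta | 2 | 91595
SELECT p.name, COUNT(*) AS n FROM projects c JOIN departments p ON c.department_id = p.id GROUP BY p.id, p.name

Execution result:
name | n
Legal | 5
HR | 1
Research | 1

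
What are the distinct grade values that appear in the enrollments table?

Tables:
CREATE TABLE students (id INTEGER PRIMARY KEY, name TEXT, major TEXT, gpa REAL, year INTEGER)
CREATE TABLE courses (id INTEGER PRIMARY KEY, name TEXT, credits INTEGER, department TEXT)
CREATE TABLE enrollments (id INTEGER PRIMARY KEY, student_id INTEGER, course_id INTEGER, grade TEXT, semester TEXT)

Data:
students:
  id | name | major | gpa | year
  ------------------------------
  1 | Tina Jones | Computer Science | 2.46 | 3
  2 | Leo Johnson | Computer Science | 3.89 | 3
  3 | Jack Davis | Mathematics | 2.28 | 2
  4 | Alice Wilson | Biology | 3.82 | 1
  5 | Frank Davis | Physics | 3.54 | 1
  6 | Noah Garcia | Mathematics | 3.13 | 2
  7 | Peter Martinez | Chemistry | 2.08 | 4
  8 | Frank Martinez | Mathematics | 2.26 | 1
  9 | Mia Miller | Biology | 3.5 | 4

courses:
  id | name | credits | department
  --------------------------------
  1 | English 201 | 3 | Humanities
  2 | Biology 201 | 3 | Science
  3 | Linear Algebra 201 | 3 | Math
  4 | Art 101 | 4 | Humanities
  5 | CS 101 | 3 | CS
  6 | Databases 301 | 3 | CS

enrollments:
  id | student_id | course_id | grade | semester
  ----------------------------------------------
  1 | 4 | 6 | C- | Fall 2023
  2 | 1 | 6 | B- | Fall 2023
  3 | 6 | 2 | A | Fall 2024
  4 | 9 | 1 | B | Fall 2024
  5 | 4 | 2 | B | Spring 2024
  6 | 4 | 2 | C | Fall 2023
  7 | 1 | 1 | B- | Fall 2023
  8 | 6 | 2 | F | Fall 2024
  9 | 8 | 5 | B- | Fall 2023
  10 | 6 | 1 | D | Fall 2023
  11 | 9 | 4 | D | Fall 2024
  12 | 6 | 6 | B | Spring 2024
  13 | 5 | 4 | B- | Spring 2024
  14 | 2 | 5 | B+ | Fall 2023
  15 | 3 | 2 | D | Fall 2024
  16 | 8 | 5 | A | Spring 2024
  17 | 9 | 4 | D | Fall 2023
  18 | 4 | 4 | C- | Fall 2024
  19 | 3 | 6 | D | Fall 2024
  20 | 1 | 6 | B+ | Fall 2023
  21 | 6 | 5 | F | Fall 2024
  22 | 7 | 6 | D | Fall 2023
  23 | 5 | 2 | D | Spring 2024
SELECT DISTINCT grade FROM enrollments

Execution result:
grade
C-
B-
A
B
C
F
D
B+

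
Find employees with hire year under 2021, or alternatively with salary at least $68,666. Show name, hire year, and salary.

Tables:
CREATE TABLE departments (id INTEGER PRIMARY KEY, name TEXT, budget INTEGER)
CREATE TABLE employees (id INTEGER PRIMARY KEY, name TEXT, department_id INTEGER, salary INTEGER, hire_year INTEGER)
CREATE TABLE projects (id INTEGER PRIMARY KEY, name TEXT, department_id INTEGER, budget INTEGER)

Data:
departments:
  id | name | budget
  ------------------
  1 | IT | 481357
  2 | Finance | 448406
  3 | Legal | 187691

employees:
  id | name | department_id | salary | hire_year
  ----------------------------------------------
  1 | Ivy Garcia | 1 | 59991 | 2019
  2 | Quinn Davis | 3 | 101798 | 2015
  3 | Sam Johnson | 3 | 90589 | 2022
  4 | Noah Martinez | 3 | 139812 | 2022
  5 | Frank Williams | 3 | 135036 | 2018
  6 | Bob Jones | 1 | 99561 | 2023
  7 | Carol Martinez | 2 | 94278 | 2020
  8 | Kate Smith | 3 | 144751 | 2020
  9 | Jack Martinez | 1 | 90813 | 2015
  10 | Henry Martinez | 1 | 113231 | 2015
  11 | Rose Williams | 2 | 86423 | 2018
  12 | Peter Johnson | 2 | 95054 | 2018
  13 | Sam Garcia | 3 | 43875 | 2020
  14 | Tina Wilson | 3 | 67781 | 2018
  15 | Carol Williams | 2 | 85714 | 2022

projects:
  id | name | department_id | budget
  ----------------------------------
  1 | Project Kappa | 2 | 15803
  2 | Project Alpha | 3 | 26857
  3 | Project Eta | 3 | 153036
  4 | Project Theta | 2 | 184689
SELECT name, hire_year, salary FROM employees WHERE hire_year < 2021 OR salary >= 68666

Execution result:
name | hire_year | salary
Ivy Garcia | 2019 | 59991
Quinn Davis | 2015 | 101798
Sam Johnson | 2022 | 90589
Noah Martinez | 2022 | 139812
Frank Williams | 2018 | 135036
Bob Jones | 2023 | 99561
Carol Martinez | 2020 | 94278
Kate Smith | 2020 | 144751
Jack Martinez | 2015 | 90813
Henry Martinez | 2015 | 113231
Rose Williams | 2018 | 86423
Peter Johnson | 2018 | 95054
Sam Garcia | 2020 | 43875
Tina Wilson | 2018 | 67781
Carol Williams | 2022 | 85714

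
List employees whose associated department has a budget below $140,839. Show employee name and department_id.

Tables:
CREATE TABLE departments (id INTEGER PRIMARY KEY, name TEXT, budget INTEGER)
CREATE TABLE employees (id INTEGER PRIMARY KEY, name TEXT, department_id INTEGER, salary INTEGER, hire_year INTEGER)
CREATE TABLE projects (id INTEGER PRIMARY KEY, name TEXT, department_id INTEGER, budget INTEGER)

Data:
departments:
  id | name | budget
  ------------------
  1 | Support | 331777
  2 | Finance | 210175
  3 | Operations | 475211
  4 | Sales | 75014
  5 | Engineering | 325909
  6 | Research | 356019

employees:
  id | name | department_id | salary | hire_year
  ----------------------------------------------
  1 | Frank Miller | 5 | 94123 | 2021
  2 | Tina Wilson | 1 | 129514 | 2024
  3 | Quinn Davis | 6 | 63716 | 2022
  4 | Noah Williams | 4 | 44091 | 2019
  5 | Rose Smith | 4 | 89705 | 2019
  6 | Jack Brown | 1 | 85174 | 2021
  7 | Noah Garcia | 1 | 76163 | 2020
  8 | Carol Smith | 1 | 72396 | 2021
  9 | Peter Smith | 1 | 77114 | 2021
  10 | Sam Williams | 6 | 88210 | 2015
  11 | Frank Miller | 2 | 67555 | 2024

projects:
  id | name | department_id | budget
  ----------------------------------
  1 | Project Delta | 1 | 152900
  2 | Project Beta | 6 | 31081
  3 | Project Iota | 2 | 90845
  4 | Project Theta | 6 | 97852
SELECT name, department_id FROM employees WHERE department_id IN (SELECT id FROM departments WHERE budget < 140839)

Execution result:
name | department_id
Noah Williams | 4
Rose Smith | 4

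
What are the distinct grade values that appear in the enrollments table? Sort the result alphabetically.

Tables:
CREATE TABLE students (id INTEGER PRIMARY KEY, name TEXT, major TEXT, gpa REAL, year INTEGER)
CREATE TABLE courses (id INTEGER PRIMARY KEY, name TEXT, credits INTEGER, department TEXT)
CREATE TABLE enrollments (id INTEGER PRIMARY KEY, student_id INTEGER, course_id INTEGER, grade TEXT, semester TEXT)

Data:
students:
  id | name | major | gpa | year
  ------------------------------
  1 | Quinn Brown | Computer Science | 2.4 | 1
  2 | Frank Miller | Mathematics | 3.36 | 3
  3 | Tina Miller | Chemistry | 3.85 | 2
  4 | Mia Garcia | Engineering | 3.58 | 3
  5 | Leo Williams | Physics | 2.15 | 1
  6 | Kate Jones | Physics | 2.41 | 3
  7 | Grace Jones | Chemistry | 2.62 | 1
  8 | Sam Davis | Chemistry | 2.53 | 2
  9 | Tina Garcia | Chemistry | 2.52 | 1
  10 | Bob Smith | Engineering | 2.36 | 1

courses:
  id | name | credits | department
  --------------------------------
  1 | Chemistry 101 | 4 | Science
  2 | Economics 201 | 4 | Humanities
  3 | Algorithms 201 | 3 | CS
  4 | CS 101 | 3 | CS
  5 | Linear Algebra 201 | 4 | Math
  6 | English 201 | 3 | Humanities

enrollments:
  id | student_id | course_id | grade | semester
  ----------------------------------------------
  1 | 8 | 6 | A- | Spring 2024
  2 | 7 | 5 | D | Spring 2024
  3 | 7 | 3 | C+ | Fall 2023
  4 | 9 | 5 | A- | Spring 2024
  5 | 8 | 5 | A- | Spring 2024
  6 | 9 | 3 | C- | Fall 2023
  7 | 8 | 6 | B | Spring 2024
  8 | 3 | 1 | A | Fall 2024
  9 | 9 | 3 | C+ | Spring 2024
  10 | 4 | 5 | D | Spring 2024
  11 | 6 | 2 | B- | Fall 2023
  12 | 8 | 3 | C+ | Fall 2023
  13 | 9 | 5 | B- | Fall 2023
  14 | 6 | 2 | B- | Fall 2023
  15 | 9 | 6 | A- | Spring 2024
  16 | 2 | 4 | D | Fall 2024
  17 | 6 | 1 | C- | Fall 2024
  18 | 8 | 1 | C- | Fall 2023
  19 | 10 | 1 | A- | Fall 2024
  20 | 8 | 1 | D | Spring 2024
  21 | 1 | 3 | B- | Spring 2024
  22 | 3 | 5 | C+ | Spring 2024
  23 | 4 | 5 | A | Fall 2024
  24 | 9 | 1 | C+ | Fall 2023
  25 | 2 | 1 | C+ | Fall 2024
SELECT DISTINCT grade FROM enrollments ORDER BY grade

Execution result:
grade
A
A-
B
B-
C+
C-
D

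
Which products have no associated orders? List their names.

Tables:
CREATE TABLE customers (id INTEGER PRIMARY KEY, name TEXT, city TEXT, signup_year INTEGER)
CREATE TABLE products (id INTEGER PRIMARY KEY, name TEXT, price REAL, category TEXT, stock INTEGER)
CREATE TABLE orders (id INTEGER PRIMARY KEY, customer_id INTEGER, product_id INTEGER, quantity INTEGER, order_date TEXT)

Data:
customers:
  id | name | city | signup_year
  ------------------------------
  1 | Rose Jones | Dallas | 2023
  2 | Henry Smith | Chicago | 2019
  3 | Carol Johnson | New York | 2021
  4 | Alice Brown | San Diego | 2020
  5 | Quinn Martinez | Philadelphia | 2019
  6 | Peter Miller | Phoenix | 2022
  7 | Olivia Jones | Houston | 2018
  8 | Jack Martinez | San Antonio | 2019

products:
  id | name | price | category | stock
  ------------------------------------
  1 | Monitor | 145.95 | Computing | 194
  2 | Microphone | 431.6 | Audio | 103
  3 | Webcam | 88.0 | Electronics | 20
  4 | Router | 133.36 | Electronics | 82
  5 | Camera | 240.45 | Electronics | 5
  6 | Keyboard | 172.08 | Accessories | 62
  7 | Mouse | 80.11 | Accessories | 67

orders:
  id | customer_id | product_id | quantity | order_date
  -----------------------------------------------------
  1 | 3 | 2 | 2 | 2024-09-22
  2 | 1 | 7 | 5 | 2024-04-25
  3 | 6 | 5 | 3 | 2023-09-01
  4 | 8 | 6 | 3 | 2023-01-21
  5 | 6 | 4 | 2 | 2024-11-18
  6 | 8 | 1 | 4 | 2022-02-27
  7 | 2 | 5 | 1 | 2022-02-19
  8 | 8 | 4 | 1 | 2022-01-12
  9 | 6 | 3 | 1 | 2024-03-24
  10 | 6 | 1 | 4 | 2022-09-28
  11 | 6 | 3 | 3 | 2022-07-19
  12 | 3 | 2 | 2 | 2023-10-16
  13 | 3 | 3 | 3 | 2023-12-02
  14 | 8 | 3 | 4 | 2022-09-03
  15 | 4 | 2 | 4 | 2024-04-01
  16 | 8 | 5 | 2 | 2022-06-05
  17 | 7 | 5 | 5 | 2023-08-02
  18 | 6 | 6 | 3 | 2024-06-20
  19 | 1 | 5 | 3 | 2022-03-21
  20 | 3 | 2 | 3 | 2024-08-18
SELECT p.name FROM products p LEFT JOIN orders c ON c.product_id = p.id WHERE c.id IS NULL

Execution result:
(no rows)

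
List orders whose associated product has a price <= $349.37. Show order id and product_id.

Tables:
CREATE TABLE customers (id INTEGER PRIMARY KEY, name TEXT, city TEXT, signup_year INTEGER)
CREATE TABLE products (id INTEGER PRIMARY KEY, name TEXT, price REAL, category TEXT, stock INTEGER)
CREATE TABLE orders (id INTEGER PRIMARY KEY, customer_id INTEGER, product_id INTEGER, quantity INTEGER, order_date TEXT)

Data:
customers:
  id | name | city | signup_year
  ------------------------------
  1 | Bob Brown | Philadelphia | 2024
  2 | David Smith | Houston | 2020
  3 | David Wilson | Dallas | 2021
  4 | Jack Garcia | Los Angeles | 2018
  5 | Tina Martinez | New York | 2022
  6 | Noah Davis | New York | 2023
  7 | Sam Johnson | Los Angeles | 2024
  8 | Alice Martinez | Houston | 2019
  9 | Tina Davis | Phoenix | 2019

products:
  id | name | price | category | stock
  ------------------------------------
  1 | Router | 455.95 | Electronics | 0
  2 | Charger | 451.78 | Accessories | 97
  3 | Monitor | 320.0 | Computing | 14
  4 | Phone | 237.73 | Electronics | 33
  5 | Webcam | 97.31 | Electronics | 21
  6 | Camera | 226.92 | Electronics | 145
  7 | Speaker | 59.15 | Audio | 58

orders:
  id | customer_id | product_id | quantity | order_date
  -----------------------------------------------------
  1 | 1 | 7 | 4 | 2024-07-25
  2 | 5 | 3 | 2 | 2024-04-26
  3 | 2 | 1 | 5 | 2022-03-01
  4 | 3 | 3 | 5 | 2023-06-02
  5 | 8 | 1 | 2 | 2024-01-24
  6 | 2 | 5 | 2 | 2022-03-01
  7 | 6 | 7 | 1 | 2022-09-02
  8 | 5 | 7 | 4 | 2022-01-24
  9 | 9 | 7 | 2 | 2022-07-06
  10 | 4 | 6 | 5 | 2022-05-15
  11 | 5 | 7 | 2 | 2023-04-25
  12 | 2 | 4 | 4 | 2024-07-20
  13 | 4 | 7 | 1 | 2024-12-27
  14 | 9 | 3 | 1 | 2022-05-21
SELECT id, product_id FROM orders WHERE product_id IN (SELECT id FROM products WHERE price <= 349.37)

Execution result:
id | product_id
1 | 7
2 | 3
4 | 3
6 | 5
7 | 7
8 | 7
9 | 7
10 | 6
11 | 7
12 | 4
13 | 7
14 | 3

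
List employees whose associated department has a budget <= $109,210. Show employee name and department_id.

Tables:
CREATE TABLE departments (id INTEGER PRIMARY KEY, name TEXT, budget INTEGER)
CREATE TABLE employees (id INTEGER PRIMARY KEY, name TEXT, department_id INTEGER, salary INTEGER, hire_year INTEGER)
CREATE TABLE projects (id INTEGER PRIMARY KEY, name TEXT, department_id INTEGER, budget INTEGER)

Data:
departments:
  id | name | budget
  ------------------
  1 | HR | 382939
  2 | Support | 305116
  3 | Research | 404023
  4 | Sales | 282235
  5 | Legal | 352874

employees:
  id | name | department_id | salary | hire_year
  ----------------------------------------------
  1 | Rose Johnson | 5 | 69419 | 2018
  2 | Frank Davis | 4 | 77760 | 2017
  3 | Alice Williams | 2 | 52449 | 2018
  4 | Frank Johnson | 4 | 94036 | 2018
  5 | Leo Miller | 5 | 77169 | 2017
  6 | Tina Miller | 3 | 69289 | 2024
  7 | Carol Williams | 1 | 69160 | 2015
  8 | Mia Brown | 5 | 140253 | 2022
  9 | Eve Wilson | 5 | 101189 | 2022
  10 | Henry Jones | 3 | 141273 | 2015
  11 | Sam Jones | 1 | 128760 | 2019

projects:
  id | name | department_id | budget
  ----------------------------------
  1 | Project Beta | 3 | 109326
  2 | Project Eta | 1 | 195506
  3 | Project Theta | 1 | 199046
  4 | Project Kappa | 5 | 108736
SELECT name, department_id FROM employees WHERE department_id IN (SELECT id FROM departments WHERE budget <= 109210)

Execution result:
(no rows)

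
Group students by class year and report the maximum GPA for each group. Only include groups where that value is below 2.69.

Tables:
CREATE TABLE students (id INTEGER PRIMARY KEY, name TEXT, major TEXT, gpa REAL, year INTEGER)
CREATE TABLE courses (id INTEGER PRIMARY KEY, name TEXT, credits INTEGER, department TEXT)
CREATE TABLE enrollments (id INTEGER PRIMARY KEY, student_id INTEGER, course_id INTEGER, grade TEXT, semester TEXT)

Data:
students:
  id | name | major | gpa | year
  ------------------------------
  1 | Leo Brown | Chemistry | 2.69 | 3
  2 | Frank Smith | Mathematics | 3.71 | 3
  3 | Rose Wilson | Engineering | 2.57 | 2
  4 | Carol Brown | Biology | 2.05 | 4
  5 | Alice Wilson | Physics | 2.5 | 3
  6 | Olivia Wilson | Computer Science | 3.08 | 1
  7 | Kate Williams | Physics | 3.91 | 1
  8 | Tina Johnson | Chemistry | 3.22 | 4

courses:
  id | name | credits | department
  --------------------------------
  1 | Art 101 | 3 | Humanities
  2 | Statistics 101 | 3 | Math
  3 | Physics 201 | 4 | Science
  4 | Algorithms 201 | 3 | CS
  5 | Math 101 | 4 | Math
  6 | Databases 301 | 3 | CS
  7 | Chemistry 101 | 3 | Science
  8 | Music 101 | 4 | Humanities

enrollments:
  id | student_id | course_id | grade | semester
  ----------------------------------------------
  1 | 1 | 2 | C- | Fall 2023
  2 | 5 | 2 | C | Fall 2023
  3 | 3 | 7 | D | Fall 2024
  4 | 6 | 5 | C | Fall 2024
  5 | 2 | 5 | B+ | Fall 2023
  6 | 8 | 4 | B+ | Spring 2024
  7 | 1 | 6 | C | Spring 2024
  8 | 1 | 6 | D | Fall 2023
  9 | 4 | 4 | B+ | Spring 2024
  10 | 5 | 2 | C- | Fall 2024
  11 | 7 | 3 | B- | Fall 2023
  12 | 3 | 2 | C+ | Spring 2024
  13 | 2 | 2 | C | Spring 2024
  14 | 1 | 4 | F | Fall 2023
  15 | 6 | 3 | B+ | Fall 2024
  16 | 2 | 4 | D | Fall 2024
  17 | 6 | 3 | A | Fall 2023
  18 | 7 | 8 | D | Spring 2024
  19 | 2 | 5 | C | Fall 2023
SELECT year, MAX(gpa) AS max_gpa FROM students GROUP BY year HAVING MAX(gpa) < 2.69

Execution result:
year | max_gpa
2 | 2.57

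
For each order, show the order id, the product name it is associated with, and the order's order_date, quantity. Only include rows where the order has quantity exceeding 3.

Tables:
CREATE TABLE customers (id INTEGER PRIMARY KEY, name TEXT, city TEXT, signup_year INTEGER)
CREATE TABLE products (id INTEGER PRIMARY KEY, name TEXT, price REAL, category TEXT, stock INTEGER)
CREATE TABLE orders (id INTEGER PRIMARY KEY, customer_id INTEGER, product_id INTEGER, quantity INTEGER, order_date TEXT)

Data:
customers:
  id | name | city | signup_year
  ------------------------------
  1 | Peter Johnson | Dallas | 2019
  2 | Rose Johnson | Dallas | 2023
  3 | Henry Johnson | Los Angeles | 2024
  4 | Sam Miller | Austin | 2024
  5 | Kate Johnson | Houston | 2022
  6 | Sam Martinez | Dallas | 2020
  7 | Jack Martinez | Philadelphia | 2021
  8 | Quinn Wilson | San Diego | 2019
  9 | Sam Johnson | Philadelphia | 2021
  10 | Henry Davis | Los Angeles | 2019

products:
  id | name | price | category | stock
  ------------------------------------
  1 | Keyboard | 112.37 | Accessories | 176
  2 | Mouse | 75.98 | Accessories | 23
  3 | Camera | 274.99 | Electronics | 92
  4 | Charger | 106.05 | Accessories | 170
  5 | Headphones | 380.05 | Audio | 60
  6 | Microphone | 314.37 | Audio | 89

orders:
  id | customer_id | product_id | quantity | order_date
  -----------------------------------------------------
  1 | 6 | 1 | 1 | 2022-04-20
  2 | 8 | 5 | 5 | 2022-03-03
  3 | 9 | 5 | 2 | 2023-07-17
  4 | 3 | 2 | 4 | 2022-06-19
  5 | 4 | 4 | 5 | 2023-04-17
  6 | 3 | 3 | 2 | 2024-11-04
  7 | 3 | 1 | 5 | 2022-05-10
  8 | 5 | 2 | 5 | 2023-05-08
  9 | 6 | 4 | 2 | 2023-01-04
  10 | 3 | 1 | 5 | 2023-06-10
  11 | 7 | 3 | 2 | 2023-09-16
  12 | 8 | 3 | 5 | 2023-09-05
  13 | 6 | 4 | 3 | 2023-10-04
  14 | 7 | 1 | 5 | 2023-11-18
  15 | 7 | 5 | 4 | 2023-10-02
SELECT c.id, p.name AS product, c.order_date, c.quantity FROM orders c JOIN products p ON c.product_id = p.id WHERE c.quantity > 3

Execution result:
id | product | order_date | quantity
2 | Headphones | 2022-03-03 | 5
4 | Mouse | 2022-06-19 | 4
5 | Charger | 2023-04-17 | 5
7 | Keyboard | 2022-05-10 | 5
8 | Mouse | 2023-05-08 | 5
10 | Keyboard | 2023-06-10 | 5
12 | Camera | 2023-09-05 | 5
14 | Keyboard | 2023-11-18 | 5
15 | Headphones | 2023-10-02 | 4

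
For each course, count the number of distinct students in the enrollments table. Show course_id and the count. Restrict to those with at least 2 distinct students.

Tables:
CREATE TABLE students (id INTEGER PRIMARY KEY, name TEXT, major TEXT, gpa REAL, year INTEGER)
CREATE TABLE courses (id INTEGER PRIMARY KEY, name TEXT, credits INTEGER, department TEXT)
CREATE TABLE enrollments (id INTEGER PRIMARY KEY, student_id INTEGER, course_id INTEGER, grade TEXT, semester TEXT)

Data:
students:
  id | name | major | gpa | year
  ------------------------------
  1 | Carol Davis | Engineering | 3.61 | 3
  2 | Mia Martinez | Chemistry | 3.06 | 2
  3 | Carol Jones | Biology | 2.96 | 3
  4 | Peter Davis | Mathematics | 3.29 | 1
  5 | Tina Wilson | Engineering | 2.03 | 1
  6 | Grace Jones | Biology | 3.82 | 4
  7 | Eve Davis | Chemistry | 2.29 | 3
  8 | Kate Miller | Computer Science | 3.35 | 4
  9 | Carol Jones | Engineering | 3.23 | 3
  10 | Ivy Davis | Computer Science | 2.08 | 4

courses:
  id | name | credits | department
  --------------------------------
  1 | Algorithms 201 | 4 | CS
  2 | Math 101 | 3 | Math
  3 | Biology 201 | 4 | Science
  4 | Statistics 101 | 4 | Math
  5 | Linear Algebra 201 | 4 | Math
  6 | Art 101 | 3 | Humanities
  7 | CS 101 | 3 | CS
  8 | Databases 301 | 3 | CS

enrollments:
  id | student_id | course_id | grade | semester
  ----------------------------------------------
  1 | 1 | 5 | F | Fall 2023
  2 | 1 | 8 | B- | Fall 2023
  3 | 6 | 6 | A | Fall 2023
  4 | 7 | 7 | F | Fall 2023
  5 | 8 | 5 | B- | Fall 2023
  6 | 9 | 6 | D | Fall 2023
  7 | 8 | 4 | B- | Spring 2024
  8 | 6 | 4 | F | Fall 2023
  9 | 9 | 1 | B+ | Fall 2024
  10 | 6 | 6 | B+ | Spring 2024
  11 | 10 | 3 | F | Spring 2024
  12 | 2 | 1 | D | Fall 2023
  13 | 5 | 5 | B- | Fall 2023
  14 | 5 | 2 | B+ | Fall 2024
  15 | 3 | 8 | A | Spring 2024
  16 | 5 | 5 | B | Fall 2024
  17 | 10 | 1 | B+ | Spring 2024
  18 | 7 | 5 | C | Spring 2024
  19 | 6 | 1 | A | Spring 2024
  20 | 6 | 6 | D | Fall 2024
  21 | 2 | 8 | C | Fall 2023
SELECT course_id, COUNT(DISTINCT student_id) AS distinct_student_count FROM enrollments GROUP BY course_id HAVING COUNT(DISTINCT student_id) >= 2

Execution result:
course_id | distinct_student_count
1 | 4
4 | 2
5 | 4
6 | 2
8 | 3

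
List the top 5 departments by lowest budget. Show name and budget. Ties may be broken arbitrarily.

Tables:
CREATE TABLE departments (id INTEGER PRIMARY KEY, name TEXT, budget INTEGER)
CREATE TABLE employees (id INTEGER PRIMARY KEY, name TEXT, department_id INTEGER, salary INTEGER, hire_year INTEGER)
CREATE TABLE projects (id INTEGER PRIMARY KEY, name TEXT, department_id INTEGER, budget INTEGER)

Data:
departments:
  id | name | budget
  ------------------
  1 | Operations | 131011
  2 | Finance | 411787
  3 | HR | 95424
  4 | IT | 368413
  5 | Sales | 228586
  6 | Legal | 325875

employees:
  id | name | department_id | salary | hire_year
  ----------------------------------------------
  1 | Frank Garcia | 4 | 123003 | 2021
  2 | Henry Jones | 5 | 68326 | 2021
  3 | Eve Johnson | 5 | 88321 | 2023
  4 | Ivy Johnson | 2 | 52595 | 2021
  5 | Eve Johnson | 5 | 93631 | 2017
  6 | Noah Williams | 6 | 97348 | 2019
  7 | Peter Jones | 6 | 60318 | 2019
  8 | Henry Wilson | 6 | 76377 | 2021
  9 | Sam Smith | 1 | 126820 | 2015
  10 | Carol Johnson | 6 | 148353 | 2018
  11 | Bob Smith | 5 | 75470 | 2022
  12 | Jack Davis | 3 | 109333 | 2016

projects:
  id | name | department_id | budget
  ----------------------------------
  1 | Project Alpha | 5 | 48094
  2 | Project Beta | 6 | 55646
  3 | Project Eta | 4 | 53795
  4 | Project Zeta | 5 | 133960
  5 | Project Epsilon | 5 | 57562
SELECT name, budget FROM departments ORDER BY budget ASC LIMIT 5

Execution result:
name | budget
HR | 95424
Operations | 131011
Sales | 228586
Legal | 325875
IT | 368413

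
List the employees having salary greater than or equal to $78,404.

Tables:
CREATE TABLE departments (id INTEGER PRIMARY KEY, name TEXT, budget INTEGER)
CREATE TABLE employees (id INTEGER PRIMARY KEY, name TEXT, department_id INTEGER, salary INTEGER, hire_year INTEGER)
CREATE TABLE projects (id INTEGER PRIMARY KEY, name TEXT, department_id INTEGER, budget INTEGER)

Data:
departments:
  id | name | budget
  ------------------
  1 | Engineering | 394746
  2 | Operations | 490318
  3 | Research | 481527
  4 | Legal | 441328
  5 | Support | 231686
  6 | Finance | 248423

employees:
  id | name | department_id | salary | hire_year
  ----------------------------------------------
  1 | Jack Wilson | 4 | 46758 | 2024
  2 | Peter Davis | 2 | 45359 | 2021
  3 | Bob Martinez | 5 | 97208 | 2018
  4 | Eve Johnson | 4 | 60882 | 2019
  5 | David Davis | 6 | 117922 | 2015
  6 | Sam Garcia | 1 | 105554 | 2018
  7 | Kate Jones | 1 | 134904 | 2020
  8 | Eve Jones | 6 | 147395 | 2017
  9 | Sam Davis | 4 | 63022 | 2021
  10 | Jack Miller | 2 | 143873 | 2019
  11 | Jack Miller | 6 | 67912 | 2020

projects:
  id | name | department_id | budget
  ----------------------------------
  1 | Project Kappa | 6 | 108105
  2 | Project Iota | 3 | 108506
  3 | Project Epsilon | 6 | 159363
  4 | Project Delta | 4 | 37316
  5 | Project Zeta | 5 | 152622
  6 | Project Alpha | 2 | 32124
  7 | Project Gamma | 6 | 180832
SELECT name, salary FROM employees WHERE salary >= 78404

Execution result:
name | salary
Bob Martinez | 97208
David Davis | 117922
Sam Garcia | 105554
Kate Jones | 134904
Eve Jones | 147395
Jack Miller | 143873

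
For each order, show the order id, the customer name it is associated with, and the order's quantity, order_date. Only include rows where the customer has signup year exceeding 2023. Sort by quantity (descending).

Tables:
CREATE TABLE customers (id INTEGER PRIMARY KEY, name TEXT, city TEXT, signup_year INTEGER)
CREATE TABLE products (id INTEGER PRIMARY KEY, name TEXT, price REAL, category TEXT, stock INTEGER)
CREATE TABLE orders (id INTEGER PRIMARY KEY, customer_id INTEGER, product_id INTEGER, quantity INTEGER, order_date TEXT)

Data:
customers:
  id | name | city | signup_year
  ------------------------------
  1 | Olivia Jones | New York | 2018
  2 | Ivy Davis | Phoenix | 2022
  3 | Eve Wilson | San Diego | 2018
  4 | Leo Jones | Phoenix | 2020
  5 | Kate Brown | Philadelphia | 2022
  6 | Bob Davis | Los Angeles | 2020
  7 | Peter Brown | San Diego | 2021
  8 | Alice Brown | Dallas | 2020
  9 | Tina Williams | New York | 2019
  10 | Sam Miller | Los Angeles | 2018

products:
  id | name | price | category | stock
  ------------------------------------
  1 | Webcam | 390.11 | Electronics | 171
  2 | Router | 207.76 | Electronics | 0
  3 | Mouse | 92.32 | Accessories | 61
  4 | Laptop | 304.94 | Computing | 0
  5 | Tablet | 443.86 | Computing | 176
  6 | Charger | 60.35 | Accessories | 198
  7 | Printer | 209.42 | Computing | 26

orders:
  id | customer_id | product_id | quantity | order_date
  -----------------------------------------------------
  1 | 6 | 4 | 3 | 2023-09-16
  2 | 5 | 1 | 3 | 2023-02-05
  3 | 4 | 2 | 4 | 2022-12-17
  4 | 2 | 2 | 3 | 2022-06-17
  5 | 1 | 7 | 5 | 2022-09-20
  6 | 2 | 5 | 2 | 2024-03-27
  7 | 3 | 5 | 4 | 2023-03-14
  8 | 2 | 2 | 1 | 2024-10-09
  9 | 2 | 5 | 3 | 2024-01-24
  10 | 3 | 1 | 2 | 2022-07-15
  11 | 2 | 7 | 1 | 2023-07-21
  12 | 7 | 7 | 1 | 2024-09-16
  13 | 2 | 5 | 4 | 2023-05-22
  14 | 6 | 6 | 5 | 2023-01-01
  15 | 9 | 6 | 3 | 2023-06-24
SELECT c.id, p.name AS customer, c.quantity, c.order_date FROM orders c JOIN customers p ON c.customer_id = p.id WHERE p.signup_year > 2023 ORDER BY c.quantity DESC

Execution result:
(no rows)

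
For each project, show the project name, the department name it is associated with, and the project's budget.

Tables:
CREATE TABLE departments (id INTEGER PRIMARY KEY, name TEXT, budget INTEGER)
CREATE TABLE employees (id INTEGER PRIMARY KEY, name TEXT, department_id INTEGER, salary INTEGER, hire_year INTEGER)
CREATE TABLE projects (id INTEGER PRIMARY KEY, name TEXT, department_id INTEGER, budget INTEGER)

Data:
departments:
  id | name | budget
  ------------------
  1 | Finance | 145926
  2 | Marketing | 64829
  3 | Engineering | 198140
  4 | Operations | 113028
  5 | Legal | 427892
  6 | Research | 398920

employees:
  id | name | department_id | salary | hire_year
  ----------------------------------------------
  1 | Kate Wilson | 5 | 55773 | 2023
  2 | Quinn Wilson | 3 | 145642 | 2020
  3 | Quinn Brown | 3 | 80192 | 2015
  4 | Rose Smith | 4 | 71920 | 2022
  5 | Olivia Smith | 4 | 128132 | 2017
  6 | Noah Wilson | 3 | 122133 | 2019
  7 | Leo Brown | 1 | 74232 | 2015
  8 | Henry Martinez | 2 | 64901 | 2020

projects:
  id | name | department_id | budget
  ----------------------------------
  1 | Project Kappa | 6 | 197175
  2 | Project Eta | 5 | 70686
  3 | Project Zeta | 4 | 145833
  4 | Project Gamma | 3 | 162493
SELECT c.name, p.name AS department, c.budget FROM projects c JOIN departments p ON c.department_id = p.id

Execution result:
name | department | budget
Project Kappa | Research | 197175
Project Eta | Legal | 70686
Project Zeta | Operations | 145833
Project Gamma | Engineering | 162493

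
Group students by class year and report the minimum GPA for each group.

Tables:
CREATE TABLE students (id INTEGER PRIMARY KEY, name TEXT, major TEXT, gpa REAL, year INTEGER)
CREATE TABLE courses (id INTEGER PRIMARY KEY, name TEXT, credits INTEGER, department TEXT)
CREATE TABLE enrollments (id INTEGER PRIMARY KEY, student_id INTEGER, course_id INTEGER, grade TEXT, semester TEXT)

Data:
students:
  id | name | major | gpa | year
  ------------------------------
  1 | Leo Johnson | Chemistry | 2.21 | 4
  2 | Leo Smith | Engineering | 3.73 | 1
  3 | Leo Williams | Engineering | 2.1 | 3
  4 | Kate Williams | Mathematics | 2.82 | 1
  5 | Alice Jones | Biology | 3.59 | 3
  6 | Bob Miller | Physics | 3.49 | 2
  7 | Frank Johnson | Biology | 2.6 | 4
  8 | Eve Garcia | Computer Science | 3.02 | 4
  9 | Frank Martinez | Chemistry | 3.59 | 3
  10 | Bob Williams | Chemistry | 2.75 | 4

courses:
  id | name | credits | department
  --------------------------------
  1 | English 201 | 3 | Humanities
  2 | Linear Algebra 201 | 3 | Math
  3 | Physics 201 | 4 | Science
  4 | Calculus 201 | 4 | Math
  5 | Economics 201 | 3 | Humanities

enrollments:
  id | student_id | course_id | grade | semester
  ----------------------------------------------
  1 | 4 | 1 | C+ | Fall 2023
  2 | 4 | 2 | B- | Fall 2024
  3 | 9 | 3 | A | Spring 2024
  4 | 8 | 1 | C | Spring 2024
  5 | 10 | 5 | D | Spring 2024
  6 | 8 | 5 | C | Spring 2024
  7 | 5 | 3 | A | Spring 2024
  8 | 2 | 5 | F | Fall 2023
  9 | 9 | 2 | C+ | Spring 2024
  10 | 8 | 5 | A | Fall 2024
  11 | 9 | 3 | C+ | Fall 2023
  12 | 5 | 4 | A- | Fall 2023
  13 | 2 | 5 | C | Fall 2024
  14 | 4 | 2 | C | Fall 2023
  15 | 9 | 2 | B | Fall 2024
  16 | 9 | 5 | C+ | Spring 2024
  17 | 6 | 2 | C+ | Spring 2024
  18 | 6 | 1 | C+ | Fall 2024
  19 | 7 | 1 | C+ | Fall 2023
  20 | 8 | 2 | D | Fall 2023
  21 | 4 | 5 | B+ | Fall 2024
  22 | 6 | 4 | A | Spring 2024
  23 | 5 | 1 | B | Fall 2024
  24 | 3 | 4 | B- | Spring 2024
SELECT year, MIN(gpa) AS min_gpa FROM students GROUP BY year

Execution result:
year | min_gpa
1 | 2.82
2 | 3.49
3 | 2.10
4 | 2.21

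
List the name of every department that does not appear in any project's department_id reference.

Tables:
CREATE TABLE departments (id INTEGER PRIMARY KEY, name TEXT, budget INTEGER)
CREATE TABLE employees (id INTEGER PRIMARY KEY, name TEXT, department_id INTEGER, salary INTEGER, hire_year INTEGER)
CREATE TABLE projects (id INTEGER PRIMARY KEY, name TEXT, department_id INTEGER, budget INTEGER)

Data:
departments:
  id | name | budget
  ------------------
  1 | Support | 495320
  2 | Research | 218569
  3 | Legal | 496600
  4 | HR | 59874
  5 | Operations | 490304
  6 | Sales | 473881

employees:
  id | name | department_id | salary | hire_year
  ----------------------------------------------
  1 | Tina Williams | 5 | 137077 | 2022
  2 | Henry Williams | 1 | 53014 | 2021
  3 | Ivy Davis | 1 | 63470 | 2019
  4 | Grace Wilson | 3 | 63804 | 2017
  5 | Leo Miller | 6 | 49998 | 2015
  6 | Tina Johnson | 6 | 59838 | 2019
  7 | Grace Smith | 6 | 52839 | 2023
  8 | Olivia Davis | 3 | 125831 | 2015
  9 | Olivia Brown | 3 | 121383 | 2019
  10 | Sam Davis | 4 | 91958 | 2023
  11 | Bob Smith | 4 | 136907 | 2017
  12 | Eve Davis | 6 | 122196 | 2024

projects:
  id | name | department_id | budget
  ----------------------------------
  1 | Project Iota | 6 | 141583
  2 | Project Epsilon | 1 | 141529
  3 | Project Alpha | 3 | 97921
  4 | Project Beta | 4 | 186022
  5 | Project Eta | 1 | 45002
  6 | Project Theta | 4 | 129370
SELECT p.name FROM departments p LEFT JOIN projects c ON c.department_id = p.id WHERE c.id IS NULL

Execution result:
name
Research
Operations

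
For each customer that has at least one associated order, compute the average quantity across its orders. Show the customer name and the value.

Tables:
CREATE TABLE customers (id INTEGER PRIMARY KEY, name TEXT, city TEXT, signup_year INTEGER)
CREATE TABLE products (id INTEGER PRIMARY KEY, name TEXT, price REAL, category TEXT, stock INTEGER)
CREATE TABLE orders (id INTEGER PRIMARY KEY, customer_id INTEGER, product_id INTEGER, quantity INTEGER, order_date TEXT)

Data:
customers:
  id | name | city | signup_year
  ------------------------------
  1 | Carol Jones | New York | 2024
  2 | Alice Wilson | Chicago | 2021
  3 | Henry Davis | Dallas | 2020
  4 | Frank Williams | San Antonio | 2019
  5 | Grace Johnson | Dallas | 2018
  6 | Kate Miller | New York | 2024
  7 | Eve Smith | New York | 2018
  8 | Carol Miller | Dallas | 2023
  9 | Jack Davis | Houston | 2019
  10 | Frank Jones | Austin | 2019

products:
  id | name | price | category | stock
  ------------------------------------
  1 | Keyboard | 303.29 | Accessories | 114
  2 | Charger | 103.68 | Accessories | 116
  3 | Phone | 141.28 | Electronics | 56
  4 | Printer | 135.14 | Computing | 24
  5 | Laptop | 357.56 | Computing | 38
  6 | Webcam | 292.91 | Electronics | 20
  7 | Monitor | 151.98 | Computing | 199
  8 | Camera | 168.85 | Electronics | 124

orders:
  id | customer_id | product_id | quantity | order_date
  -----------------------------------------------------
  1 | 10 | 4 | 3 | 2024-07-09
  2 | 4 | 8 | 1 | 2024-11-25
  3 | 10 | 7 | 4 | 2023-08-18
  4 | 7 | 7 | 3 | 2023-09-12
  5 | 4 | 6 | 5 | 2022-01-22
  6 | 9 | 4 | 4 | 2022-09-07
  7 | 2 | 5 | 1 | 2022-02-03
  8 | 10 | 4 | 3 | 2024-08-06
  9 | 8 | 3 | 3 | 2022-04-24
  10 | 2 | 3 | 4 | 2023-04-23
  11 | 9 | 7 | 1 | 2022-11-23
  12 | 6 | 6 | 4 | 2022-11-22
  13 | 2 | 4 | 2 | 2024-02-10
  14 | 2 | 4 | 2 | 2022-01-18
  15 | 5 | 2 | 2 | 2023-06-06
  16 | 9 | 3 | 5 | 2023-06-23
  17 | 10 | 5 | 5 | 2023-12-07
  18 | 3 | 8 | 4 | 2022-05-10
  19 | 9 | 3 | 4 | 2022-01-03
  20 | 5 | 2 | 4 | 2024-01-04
SELECT p.name, AVG(c.quantity) AS avg_quantity FROM orders c JOIN customers p ON c.customer_id = p.id GROUP BY p.id, p.name

Execution result:
name | avg_quantity
Alice Wilson | 2.25
Henry Davis | 4.00
Frank Williams | 3.00
Grace Johnson | 3.00
Kate Miller | 4.00
Eve Smith | 3.00
Carol Miller | 3.00
Jack Davis | 3.50
Frank Jones | 3.75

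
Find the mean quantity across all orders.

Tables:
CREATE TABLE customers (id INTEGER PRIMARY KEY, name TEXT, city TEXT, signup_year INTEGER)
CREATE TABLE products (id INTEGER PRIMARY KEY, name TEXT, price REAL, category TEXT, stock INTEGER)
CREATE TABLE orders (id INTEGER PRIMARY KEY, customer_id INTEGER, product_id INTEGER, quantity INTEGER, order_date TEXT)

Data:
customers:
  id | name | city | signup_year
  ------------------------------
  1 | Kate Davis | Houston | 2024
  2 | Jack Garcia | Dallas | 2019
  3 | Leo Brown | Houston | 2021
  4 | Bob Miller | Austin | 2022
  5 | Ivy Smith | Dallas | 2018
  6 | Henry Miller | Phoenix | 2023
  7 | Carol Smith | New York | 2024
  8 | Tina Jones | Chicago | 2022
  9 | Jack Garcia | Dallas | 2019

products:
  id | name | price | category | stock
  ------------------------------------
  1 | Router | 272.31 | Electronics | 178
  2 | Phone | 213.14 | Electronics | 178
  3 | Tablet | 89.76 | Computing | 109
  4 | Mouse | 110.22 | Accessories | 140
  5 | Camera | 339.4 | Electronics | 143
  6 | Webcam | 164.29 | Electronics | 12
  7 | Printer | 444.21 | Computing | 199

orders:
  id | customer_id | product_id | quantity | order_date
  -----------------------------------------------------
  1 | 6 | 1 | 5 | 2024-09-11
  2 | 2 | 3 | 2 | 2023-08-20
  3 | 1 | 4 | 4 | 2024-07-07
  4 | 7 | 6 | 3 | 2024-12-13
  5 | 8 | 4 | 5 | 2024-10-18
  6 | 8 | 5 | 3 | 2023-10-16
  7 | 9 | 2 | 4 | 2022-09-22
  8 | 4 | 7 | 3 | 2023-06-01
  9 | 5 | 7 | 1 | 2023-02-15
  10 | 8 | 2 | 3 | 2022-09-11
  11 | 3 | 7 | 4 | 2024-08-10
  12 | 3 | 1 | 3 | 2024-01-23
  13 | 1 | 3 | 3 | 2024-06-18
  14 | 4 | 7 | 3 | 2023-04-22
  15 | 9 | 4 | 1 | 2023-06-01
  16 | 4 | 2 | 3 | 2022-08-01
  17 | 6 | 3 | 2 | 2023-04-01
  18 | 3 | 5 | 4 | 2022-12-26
SELECT AVG(quantity) FROM orders

Execution result:
3.11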